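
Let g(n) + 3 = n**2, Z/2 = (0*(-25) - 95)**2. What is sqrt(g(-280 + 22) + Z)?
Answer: sqrt(84611) ≈ 290.88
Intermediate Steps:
Z = 18050 (Z = 2*(0*(-25) - 95)**2 = 2*(0 - 95)**2 = 2*(-95)**2 = 2*9025 = 18050)
g(n) = -3 + n**2
sqrt(g(-280 + 22) + Z) = sqrt((-3 + (-280 + 22)**2) + 18050) = sqrt((-3 + (-258)**2) + 18050) = sqrt((-3 + 66564) + 18050) = sqrt(66561 + 18050) = sqrt(84611)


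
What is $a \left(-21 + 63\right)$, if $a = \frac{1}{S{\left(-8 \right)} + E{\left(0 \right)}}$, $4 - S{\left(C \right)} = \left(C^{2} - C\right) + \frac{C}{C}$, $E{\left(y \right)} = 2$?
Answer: $- \frac{42}{67} \approx -0.62687$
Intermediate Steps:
$S{\left(C \right)} = 3 + C - C^{2}$ ($S{\left(C \right)} = 4 - \left(\left(C^{2} - C\right) + \frac{C}{C}\right) = 4 - \left(\left(C^{2} - C\right) + 1\right) = 4 - \left(1 + C^{2} - C\right) = 3 + C - C^{2}$)
$a = - \frac{1}{67}$ ($a = \frac{1}{\left(3 - 8 - \left(-8\right)^{2}\right) + 2} = \frac{1}{\left(3 - 8 - 64\right) + 2} = \frac{1}{-69 + 2} = \frac{1}{-67} = - \frac{1}{67} \approx -0.014925$)
$a \left(-21 + 63\right) = - \frac{-21 + 63}{67} = \left(- \frac{1}{67}\right) 42 = - \frac{42}{67}$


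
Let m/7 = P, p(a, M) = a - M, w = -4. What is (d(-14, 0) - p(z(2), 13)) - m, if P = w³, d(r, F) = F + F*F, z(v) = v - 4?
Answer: 463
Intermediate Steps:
z(v) = -4 + v
d(r, F) = F + F²
P = -64 (P = (-4)³ = -64)
m = -448 (m = 7*(-64) = -448)
(d(-14, 0) - p(z(2), 13)) - m = (0*(1 + 0) - ((-4 + 2) - 1*13)) - 1*(-448) = (0*1 - (-2 - 13)) + 448 = (0 - 1*(-15)) + 448 = (0 + 15) + 448 = 15 + 448 = 463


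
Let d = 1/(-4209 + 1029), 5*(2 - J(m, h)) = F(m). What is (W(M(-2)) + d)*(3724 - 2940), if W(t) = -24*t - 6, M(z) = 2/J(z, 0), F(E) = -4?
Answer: -14424676/795 ≈ -18144.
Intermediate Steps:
J(m, h) = 14/5 (J(m, h) = 2 - ⅕*(-4) = 2 + ⅘ = 14/5)
M(z) = 5/7 (M(z) = 2/(14/5) = 2*(5/14) = 5/7)
d = -1/3180 (d = 1/(-3180) = -1/3180 ≈ -0.00031447)
W(t) = -6 - 24*t
(W(M(-2)) + d)*(3724 - 2940) = ((-6 - 24*5/7) - 1/3180)*(3724 - 2940) = ((-6 - 120/7) - 1/3180)*784 = (-162/7 - 1/3180)*784 = -515167/22260*784 = -14424676/795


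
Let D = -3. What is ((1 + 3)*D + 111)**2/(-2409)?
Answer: -297/73 ≈ -4.0685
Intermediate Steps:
((1 + 3)*D + 111)**2/(-2409) = ((1 + 3)*(-3) + 111)**2/(-2409) = (4*(-3) + 111)**2*(-1/2409) = (-12 + 111)**2*(-1/2409) = 99**2*(-1/2409) = 9801*(-1/2409) = -297/73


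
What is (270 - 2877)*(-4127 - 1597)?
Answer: 14922468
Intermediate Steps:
(270 - 2877)*(-4127 - 1597) = -2607*(-5724) = 14922468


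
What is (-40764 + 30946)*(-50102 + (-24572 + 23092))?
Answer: 506432076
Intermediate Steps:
(-40764 + 30946)*(-50102 + (-24572 + 23092)) = -9818*(-50102 - 1480) = -9818*(-51582) = 506432076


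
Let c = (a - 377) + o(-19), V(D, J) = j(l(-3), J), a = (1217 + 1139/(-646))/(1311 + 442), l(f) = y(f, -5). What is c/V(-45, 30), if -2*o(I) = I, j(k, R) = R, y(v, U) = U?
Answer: -4072411/333070 ≈ -12.227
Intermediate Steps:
l(f) = -5
a = 46179/66614 (a = (1217 + 1139*(-1/646))/1753 = (1217 - 67/38)*(1/1753) = (46179/38)*(1/1753) = 46179/66614 ≈ 0.69323)
V(D, J) = J
o(I) = -I/2
c = -12217233/33307 (c = (46179/66614 - 377) - 1/2*(-19) = -25067299/66614 + 19/2 = -12217233/33307 ≈ -366.81)
c/V(-45, 30) = -12217233/33307/30 = -12217233/33307*1/30 = -4072411/333070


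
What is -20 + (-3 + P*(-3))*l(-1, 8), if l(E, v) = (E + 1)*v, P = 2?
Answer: -20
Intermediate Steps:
l(E, v) = v*(1 + E) (l(E, v) = (1 + E)*v = v*(1 + E))
-20 + (-3 + P*(-3))*l(-1, 8) = -20 + (-3 + 2*(-3))*(8*(1 - 1)) = -20 + (-3 - 6)*(8*0) = -20 - 9*0 = -20 + 0 = -20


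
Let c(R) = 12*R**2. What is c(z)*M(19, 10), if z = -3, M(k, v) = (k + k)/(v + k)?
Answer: 4104/29 ≈ 141.52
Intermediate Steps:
M(k, v) = 2*k/(k + v) (M(k, v) = (2*k)/(k + v) = 2*k/(k + v))
c(z)*M(19, 10) = (12*(-3)**2)*(2*19/(19 + 10)) = (12*9)*(2*19/29) = 108*(2*19*(1/29)) = 108*(38/29) = 4104/29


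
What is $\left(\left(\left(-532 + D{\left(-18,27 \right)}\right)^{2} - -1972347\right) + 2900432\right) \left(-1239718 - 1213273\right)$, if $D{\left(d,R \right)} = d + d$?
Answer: $-12744276800373$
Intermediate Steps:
$D{\left(d,R \right)} = 2 d$
$\left(\left(\left(-532 + D{\left(-18,27 \right)}\right)^{2} - -1972347\right) + 2900432\right) \left(-1239718 - 1213273\right) = \left(\left(\left(-532 + 2 \left(-18\right)\right)^{2} - -1972347\right) + 2900432\right) \left(-1239718 - 1213273\right) = \left(\left(\left(-532 - 36\right)^{2} + 1972347\right) + 2900432\right) \left(-2452991\right) = \left(\left(\left(-568\right)^{2} + 1972347\right) + 2900432\right) \left(-2452991\right) = \left(\left(322624 + 1972347\right) + 2900432\right) \left(-2452991\right) = \left(2294971 + 2900432\right) \left(-2452991\right) = 5195403 \left(-2452991\right) = -12744276800373$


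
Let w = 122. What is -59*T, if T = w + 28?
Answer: -8850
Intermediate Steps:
T = 150 (T = 122 + 28 = 150)
-59*T = -59*150 = -8850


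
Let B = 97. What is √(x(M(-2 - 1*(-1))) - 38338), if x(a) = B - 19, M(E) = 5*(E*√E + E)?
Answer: 2*I*√9565 ≈ 195.6*I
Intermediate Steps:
M(E) = 5*E + 5*E^(3/2) (M(E) = 5*(E^(3/2) + E) = 5*(E + E^(3/2)) = 5*E + 5*E^(3/2))
x(a) = 78 (x(a) = 97 - 19 = 78)
√(x(M(-2 - 1*(-1))) - 38338) = √(78 - 38338) = √(-38260) = 2*I*√9565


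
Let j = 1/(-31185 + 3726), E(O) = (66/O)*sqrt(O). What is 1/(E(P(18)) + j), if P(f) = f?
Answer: 27459/182467196801 + 8293963491*sqrt(2)/182467196801 ≈ 0.064283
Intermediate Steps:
E(O) = 66/sqrt(O)
j = -1/27459 (j = 1/(-27459) = -1/27459 ≈ -3.6418e-5)
1/(E(P(18)) + j) = 1/(66/sqrt(18) - 1/27459) = 1/(66*(sqrt(2)/6) - 1/27459) = 1/(11*sqrt(2) - 1/27459) = 1/(-1/27459 + 11*sqrt(2))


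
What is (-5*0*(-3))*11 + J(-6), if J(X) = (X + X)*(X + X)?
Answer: 144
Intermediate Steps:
J(X) = 4*X**2 (J(X) = (2*X)*(2*X) = 4*X**2)
(-5*0*(-3))*11 + J(-6) = (-5*0*(-3))*11 + 4*(-6)**2 = (0*(-3))*11 + 4*36 = 0*11 + 144 = 0 + 144 = 144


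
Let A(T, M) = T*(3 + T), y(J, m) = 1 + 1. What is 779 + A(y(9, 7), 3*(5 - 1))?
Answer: 789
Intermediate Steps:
y(J, m) = 2
779 + A(y(9, 7), 3*(5 - 1)) = 779 + 2*(3 + 2) = 779 + 2*5 = 779 + 10 = 789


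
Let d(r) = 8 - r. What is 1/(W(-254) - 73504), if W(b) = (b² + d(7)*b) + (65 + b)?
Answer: -1/9431 ≈ -0.00010603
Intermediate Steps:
W(b) = 65 + b² + 2*b (W(b) = (b² + (8 - 1*7)*b) + (65 + b) = (b² + (8 - 7)*b) + (65 + b) = (b² + 1*b) + (65 + b) = (b² + b) + (65 + b) = (b + b²) + (65 + b) = 65 + b² + 2*b)
1/(W(-254) - 73504) = 1/((65 + (-254)² + 2*(-254)) - 73504) = 1/((65 + 64516 - 508) - 73504) = 1/(64073 - 73504) = 1/(-9431) = -1/9431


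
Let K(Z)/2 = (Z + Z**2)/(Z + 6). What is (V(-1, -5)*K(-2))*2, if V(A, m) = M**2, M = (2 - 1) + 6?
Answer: 98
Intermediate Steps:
M = 7 (M = 1 + 6 = 7)
V(A, m) = 49 (V(A, m) = 7**2 = 49)
K(Z) = 2*(Z + Z**2)/(6 + Z) (K(Z) = 2*((Z + Z**2)/(Z + 6)) = 2*((Z + Z**2)/(6 + Z)) = 2*(Z + Z**2)/(6 + Z))
(V(-1, -5)*K(-2))*2 = (49*(2*(-2)*(1 - 2)/(6 - 2)))*2 = (49*(2*(-2)*(-1)/4))*2 = (49*(2*(-2)*(1/4)*(-1)))*2 = (49*1)*2 = 49*2 = 98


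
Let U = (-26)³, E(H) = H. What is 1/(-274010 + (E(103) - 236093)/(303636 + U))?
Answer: -28606/7838353659 ≈ -3.6495e-6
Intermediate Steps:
U = -17576
1/(-274010 + (E(103) - 236093)/(303636 + U)) = 1/(-274010 + (103 - 236093)/(303636 - 17576)) = 1/(-274010 - 235990/286060) = 1/(-274010 - 235990*1/286060) = 1/(-274010 - 23599/28606) = 1/(-7838353659/28606) = -28606/7838353659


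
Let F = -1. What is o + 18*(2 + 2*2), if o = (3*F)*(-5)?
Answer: 123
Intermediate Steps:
o = 15 (o = (3*(-1))*(-5) = -3*(-5) = 15)
o + 18*(2 + 2*2) = 15 + 18*(2 + 2*2) = 15 + 18*(2 + 4) = 15 + 18*6 = 15 + 108 = 123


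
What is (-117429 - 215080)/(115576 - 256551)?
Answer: 332509/140975 ≈ 2.3586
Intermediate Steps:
(-117429 - 215080)/(115576 - 256551) = -332509/(-140975) = -332509*(-1/140975) = 332509/140975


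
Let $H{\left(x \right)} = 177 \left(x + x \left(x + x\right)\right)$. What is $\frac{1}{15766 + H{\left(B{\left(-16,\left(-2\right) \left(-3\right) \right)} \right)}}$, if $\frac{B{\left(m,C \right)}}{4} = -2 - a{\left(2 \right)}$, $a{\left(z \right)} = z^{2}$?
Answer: $\frac{1}{215422} \approx 4.6421 \cdot 10^{-6}$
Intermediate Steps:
$B{\left(m,C \right)} = -24$ ($B{\left(m,C \right)} = 4 \left(-2 - 2^{2}\right) = 4 \left(-2 - 4\right) = 4 \left(-6\right) = -24$)
$H{\left(x \right)} = 177 x + 354 x^{2}$ ($H{\left(x \right)} = 177 \left(x + x 2 x\right) = 177 \left(x + 2 x^{2}\right) = 177 x + 354 x^{2}$)
$\frac{1}{15766 + H{\left(B{\left(-16,\left(-2\right) \left(-3\right) \right)} \right)}} = \frac{1}{15766 + 177 \left(-24\right) \left(1 + 2 \left(-24\right)\right)} = \frac{1}{15766 + 177 \left(-24\right) \left(1 - 48\right)} = \frac{1}{15766 + 177 \left(-24\right) \left(-47\right)} = \frac{1}{15766 + 199656} = \frac{1}{215422}$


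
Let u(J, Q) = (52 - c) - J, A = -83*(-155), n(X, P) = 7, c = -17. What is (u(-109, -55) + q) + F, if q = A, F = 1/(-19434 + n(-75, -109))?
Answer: 253386360/19427 ≈ 13043.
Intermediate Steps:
F = -1/19427 (F = 1/(-19434 + 7) = 1/(-19427) = -1/19427 ≈ -5.1475e-5)
A = 12865
u(J, Q) = 69 - J (u(J, Q) = (52 - 1*(-17)) - J = (52 + 17) - J = 69 - J)
q = 12865
(u(-109, -55) + q) + F = ((69 - 1*(-109)) + 12865) - 1/19427 = ((69 + 109) + 12865) - 1/19427 = (178 + 12865) - 1/19427 = 13043 - 1/19427 = 253386360/19427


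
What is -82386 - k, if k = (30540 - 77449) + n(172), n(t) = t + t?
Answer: -35821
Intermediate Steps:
n(t) = 2*t
k = -46565 (k = (30540 - 77449) + 2*172 = -46909 + 344 = -46565)
-82386 - k = -82386 - 1*(-46565) = -82386 + 46565 = -35821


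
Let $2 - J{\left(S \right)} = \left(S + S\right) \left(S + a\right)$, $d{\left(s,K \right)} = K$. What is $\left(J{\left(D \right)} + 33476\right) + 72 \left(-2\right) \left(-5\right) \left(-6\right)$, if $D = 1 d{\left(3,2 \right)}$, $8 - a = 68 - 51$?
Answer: $29186$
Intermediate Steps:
$a = -9$ ($a = 8 - \left(68 - 51\right) = 8 - 17 = -9$)
$D = 2$ ($D = 1 \cdot 2 = 2$)
$J{\left(S \right)} = 2 - 2 S \left(-9 + S\right)$ ($J{\left(S \right)} = 2 - \left(S + S\right) \left(S - 9\right) = 2 - 2 S \left(-9 + S\right)$)
$\left(J{\left(D \right)} + 33476\right) + 72 \left(-2\right) \left(-5\right) \left(-6\right) = \left(\left(2 - 2 \cdot 2^{2} + 18 \cdot 2\right) + 33476\right) + 72 \left(-2\right) \left(-5\right) \left(-6\right) = \left(\left(2 - 8 + 36\right) + 33476\right) + 72 \cdot 10 \left(-6\right) = \left(\left(2 - 8 + 36\right) + 33476\right) + 72 \left(-60\right) = \left(30 + 33476\right) - 4320 = 33506 - 4320 = 29186$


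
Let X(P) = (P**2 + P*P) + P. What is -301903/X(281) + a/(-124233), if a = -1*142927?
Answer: -14894835218/19654033299 ≈ -0.75785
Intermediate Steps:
X(P) = P + 2*P**2 (X(P) = (P**2 + P**2) + P = 2*P**2 + P = P + 2*P**2)
a = -142927
-301903/X(281) + a/(-124233) = -301903*1/(281*(1 + 2*281)) - 142927/(-124233) = -301903*1/(281*(1 + 562)) - 142927*(-1/124233) = -301903/(281*563) + 142927/124233 = -301903/158203 + 142927/124233 = -14894835218/19654033299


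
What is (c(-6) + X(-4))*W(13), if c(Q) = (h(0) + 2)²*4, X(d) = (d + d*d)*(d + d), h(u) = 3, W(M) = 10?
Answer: 40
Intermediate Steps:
X(d) = 2*d*(d + d²) (X(d) = (d + d²)*(2*d) = 2*d*(d + d²))
c(Q) = 100 (c(Q) = (3 + 2)²*4 = 5²*4 = 25*4 = 100)
(c(-6) + X(-4))*W(13) = (100 + 2*(-4)²*(1 - 4))*10 = (100 + 2*16*(-3))*10 = (100 - 96)*10 = 4*10 = 40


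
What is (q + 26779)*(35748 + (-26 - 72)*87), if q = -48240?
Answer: -584211342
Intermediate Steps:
(q + 26779)*(35748 + (-26 - 72)*87) = (-48240 + 26779)*(35748 + (-26 - 72)*87) = -21461*(35748 - 98*87) = -21461*(35748 - 8526) = -21461*27222 = -584211342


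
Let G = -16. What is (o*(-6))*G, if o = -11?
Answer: -1056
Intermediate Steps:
(o*(-6))*G = -11*(-6)*(-16) = 66*(-16) = -1056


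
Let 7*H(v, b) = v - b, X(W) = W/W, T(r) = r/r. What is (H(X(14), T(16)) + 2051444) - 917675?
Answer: 1133769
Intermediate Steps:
T(r) = 1
X(W) = 1
H(v, b) = -b/7 + v/7 (H(v, b) = (v - b)/7 = -b/7 + v/7)
(H(X(14), T(16)) + 2051444) - 917675 = ((-⅐*1 + (⅐)*1) + 2051444) - 917675 = ((-⅐ + ⅐) + 2051444) - 917675 = (0 + 2051444) - 917675 = 2051444 - 917675 = 1133769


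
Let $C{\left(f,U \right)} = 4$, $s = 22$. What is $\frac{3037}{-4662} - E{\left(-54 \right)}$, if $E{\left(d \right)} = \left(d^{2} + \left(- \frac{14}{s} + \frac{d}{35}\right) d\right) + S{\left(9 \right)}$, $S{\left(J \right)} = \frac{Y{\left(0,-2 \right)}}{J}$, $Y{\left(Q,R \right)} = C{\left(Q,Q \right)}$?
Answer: $- \frac{259382117}{85470} \approx -3034.8$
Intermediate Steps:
$Y{\left(Q,R \right)} = 4$
$S{\left(J \right)} = \frac{4}{J}$
$E{\left(d \right)} = \frac{4}{9} + d^{2} + d \left(- \frac{7}{11} + \frac{d}{35}\right)$ ($E{\left(d \right)} = \left(d^{2} + \left(- \frac{14}{22} + \frac{d}{35}\right) d\right) + \frac{4}{9} = \left(d^{2} + \left(\left(-14\right) \frac{1}{22} + d \frac{1}{35}\right) d\right) + 4 \cdot \frac{1}{9} = \left(d^{2} + \left(- \frac{7}{11} + \frac{d}{35}\right) d\right) + \frac{4}{9} = \left(d^{2} + d \left(- \frac{7}{11} + \frac{d}{35}\right)\right) + \frac{4}{9} = \frac{4}{9} + d^{2} + d \left(- \frac{7}{11} + \frac{d}{35}\right)$)
$\frac{3037}{-4662} - E{\left(-54 \right)} = \frac{3037}{-4662} - \left(\frac{4}{9} - - \frac{378}{11} + \frac{36 \left(-54\right)^{2}}{35}\right) = 3037 \left(- \frac{1}{4662}\right) - \left(\frac{4}{9} + \frac{378}{11} + \frac{36}{35} \cdot 2916\right) = - \frac{3037}{4662} - \left(\frac{4}{9} + \frac{378}{11} + \frac{104976}{35}\right) = - \frac{3037}{4662} - \frac{10513234}{3465} = - \frac{259382117}{85470}$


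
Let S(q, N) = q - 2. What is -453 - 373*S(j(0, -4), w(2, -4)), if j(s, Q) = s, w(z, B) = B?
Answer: 293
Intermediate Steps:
S(q, N) = -2 + q
-453 - 373*S(j(0, -4), w(2, -4)) = -453 - 373*(-2 + 0) = -453 - 373*(-2) = -453 + 746 = 293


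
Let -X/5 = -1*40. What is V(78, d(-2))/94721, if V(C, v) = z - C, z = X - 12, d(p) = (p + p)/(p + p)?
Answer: 10/8611 ≈ 0.0011613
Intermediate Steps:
d(p) = 1 (d(p) = (2*p)/((2*p)) = (2*p)*(1/(2*p)) = 1)
X = 200 (X = -(-5)*40 = -5*(-40) = 200)
z = 188 (z = 200 - 12 = 188)
V(C, v) = 188 - C
V(78, d(-2))/94721 = (188 - 1*78)/94721 = (188 - 78)*(1/94721) = 110*(1/94721) = 10/8611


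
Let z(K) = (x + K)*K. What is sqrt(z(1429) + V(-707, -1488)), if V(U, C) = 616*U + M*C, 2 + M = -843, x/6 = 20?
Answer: sqrt(3035369) ≈ 1742.2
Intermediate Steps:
x = 120 (x = 6*20 = 120)
M = -845 (M = -2 - 843 = -845)
V(U, C) = -845*C + 616*U (V(U, C) = 616*U - 845*C = -845*C + 616*U)
z(K) = K*(120 + K) (z(K) = (120 + K)*K = K*(120 + K))
sqrt(z(1429) + V(-707, -1488)) = sqrt(1429*(120 + 1429) + (-845*(-1488) + 616*(-707))) = sqrt(1429*1549 + (1257360 - 435512)) = sqrt(2213521 + 821848) = sqrt(3035369)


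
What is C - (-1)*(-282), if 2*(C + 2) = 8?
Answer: -280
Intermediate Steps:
C = 2 (C = -2 + (½)*8 = -2 + 4 = 2)
C - (-1)*(-282) = 2 - (-1)*(-282) = 2 - 1*282 = 2 - 282 = -280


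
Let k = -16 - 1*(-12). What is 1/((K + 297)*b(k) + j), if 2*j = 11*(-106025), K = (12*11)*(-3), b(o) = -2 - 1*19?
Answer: -2/1162117 ≈ -1.7210e-6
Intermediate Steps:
k = -4 (k = -16 + 12 = -4)
b(o) = -21 (b(o) = -2 - 19 = -21)
K = -396 (K = 132*(-3) = -396)
j = -1166275/2 (j = (11*(-106025))/2 = (½)*(-1166275) = -1166275/2 ≈ -5.8314e+5)
1/((K + 297)*b(k) + j) = 1/((-396 + 297)*(-21) - 1166275/2) = 1/(-99*(-21) - 1166275/2) = 1/(2079 - 1166275/2) = 1/(-1162117/2) = -2/1162117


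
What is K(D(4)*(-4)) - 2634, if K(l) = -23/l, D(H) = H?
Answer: -42121/16 ≈ -2632.6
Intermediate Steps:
K(D(4)*(-4)) - 2634 = -23/(4*(-4)) - 2634 = -23/(-16) - 2634 = -23*(-1/16) - 2634 = 23/16 - 2634 = -42121/16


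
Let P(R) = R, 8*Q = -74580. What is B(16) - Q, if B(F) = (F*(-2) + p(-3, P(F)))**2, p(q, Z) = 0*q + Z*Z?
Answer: 118997/2 ≈ 59499.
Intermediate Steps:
Q = -18645/2 (Q = (1/8)*(-74580) = -18645/2 ≈ -9322.5)
p(q, Z) = Z**2 (p(q, Z) = 0 + Z**2 = Z**2)
B(F) = (F**2 - 2*F)**2 (B(F) = (F*(-2) + F**2)**2 = (-2*F + F**2)**2 = (F**2 - 2*F)**2)
B(16) - Q = 16**2*(-2 + 16)**2 - 1*(-18645/2) = 256*14**2 + 18645/2 = 256*196 + 18645/2 = 50176 + 18645/2 = 118997/2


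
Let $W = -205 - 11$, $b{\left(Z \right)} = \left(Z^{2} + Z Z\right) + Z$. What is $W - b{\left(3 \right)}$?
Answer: $-237$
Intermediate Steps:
$b{\left(Z \right)} = Z + 2 Z^{2}$ ($b{\left(Z \right)} = \left(Z^{2} + Z^{2}\right) + Z = 2 Z^{2} + Z = Z + 2 Z^{2}$)
$W = -216$ ($W = -205 - 11 = -216$)
$W - b{\left(3 \right)} = -216 - 3 \left(1 + 2 \cdot 3\right) = -216 - 3 \left(1 + 6\right) = -216 - 3 \cdot 7 = -216 - 21 = -237$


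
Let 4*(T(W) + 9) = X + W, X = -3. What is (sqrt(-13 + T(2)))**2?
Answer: -89/4 ≈ -22.250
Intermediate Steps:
T(W) = -39/4 + W/4 (T(W) = -9 + (-3 + W)/4 = -9 + (-3/4 + W/4) = -39/4 + W/4)
(sqrt(-13 + T(2)))**2 = (sqrt(-13 + (-39/4 + (1/4)*2)))**2 = (sqrt(-13 + (-39/4 + 1/2)))**2 = (sqrt(-13 - 37/4))**2 = (sqrt(-89/4))**2 = (I*sqrt(89)/2)**2 = -89/4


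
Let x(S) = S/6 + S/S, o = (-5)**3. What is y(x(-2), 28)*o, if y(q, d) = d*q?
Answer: -7000/3 ≈ -2333.3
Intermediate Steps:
o = -125
x(S) = 1 + S/6 (x(S) = S*(1/6) + 1 = S/6 + 1 = 1 + S/6)
y(x(-2), 28)*o = (28*(1 + (1/6)*(-2)))*(-125) = (28*(1 - 1/3))*(-125) = (28*(2/3))*(-125) = (56/3)*(-125) = -7000/3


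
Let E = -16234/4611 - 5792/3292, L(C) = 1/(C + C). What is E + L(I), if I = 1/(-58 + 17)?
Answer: -195663593/7589706 ≈ -25.780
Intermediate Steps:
I = -1/41 (I = 1/(-41) = -1/41 ≈ -0.024390)
L(C) = 1/(2*C)
E = -20037310/3794853 (E = -16234*1/4611 - 5792*1/3292 = -16234/4611 - 1448/823 = -20037310/3794853 ≈ -5.2801)
E + L(I) = -20037310/3794853 + 1/(2*(-1/41)) = -20037310/3794853 + (½)*(-41) = -20037310/3794853 - 41/2 = -195663593/7589706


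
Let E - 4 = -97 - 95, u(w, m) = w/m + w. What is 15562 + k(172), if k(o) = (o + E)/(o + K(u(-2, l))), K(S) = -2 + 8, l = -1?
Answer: 1385010/89 ≈ 15562.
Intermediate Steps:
u(w, m) = w + w/m
E = -188 (E = 4 + (-97 - 95) = 4 - 192 = -188)
K(S) = 6
k(o) = (-188 + o)/(6 + o) (k(o) = (o - 188)/(o + 6) = (-188 + o)/(6 + o))
15562 + k(172) = 15562 + (-188 + 172)/(6 + 172) = 15562 - 16/178 = 15562 + (1/178)*(-16) = 15562 - 8/89 = 1385010/89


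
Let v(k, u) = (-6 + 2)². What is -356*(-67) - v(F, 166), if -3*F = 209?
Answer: 23836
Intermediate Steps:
F = -209/3 (F = -⅓*209 = -209/3 ≈ -69.667)
v(k, u) = 16 (v(k, u) = (-4)² = 16)
-356*(-67) - v(F, 166) = -356*(-67) - 1*16 = 23852 - 16 = 23836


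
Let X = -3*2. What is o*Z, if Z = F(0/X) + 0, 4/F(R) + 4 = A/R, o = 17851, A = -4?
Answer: 0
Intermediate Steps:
X = -6
F(R) = 4/(-4 - 4/R)
Z = 0 (Z = -0/(-6)/(1 + 0/(-6)) + 0 = -0*(-⅙)/(1 + 0*(-⅙)) + 0 = -1*0/(1 + 0) + 0 = -1*0/1 + 0 = -1*0*1 + 0 = 0 + 0 = 0)
o*Z = 17851*0 = 0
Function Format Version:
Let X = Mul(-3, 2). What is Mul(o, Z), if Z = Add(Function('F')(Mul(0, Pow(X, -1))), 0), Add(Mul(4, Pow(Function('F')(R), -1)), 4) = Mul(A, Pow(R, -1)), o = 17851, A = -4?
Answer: 0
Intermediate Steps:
X = -6
Function('F')(R) = Mul(4, Pow(Add(-4, Mul(-4, Pow(R, -1))), -1))
Z = 0 (Z = Add(Mul(-1, Mul(0, Pow(-6, -1)), Pow(Add(1, Mul(0, Pow(-6, -1))), -1)), 0) = Add(Mul(-1, Mul(0, Rational(-1, 6)), Pow(Add(1, Mul(0, Rational(-1, 6))), -1)), 0) = Add(Mul(-1, 0, Pow(Add(1, 0), -1)), 0) = Add(Mul(-1, 0, Pow(1, -1)), 0) = Add(Mul(-1, 0, 1), 0) = Add(0, 0) = 0)
Mul(o, Z) = Mul(17851, 0) = 0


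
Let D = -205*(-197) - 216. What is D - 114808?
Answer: -74639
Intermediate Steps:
D = 40169 (D = 40385 - 216 = 40169)
D - 114808 = 40169 - 114808 = -74639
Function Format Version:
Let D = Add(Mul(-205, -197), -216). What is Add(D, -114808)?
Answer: -74639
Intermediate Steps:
D = 40169 (D = Add(40385, -216) = 40169)
Add(D, -114808) = Add(40169, -114808) = -74639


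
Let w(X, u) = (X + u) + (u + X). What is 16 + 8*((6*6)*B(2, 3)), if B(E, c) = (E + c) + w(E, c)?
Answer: 4336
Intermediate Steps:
w(X, u) = 2*X + 2*u (w(X, u) = (X + u) + (X + u) = 2*X + 2*u)
B(E, c) = 3*E + 3*c (B(E, c) = (E + c) + (2*E + 2*c) = 3*E + 3*c)
16 + 8*((6*6)*B(2, 3)) = 16 + 8*((6*6)*(3*2 + 3*3)) = 16 + 8*(36*(6 + 9)) = 16 + 8*(36*15) = 16 + 8*540 = 16 + 4320 = 4336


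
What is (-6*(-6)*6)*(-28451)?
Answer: -6145416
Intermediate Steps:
(-6*(-6)*6)*(-28451) = (36*6)*(-28451) = 216*(-28451) = -6145416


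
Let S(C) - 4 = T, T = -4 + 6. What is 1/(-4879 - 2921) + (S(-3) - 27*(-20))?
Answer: 4258799/7800 ≈ 546.00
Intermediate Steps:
T = 2
S(C) = 6 (S(C) = 4 + 2 = 6)
1/(-4879 - 2921) + (S(-3) - 27*(-20)) = 1/(-4879 - 2921) + (6 - 27*(-20)) = 1/(-7800) + (6 + 540) = -1/7800 + 546 = 4258799/7800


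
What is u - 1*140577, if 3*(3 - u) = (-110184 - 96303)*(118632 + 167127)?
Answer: 19668365637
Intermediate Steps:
u = 19668506214 (u = 3 - (-110184 - 96303)*(118632 + 167127)/3 = 3 - (-68829)*285759 = 3 - 1/3*(-59005518633) = 3 + 19668506211 = 19668506214)
u - 1*140577 = 19668506214 - 1*140577 = 19668506214 - 140577 = 19668365637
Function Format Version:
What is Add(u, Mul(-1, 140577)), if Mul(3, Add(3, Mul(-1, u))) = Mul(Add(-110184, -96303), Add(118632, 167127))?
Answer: 19668365637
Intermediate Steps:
u = 19668506214 (u = Add(3, Mul(Rational(-1, 3), Mul(Add(-110184, -96303), Add(118632, 167127)))) = Add(3, Mul(Rational(-1, 3), Mul(-206487, 285759))) = Add(3, Mul(Rational(-1, 3), -59005518633)) = Add(3, 19668506211) = 19668506214)
Add(u, Mul(-1, 140577)) = Add(19668506214, Mul(-1, 140577)) = Add(19668506214, -140577) = 19668365637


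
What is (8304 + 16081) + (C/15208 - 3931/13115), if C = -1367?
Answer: 4863581743347/199452920 ≈ 24385.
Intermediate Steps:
(8304 + 16081) + (C/15208 - 3931/13115) = (8304 + 16081) + (-1367/15208 - 3931/13115) = 24385 + (-1367*1/15208 - 3931*1/13115) = 24385 + (-1367/15208 - 3931/13115) = 24385 - 77710853/199452920 = 4863581743347/199452920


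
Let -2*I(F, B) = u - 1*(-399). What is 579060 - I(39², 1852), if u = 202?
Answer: 1158721/2 ≈ 5.7936e+5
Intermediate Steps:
I(F, B) = -601/2 (I(F, B) = -(202 - 1*(-399))/2 = -(202 + 399)/2 = -½*601 = -601/2)
579060 - I(39², 1852) = 579060 - 1*(-601/2) = 579060 + 601/2 = 1158721/2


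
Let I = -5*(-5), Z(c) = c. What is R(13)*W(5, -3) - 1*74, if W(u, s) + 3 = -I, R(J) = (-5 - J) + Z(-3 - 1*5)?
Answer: 654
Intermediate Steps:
R(J) = -13 - J (R(J) = (-5 - J) + (-3 - 1*5) = (-5 - J) + (-3 - 5) = (-5 - J) - 8 = -13 - J)
I = 25
W(u, s) = -28 (W(u, s) = -3 - 1*25 = -3 - 25 = -28)
R(13)*W(5, -3) - 1*74 = (-13 - 1*13)*(-28) - 1*74 = (-13 - 13)*(-28) - 74 = -26*(-28) - 74 = 728 - 74 = 654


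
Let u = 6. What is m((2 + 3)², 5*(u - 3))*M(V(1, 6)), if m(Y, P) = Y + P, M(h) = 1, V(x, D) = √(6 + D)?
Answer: 40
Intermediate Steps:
m(Y, P) = P + Y
m((2 + 3)², 5*(u - 3))*M(V(1, 6)) = (5*(6 - 3) + (2 + 3)²)*1 = (5*3 + 5²)*1 = (15 + 25)*1 = 40*1 = 40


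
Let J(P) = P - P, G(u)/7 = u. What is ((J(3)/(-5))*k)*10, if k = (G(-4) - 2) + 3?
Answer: 0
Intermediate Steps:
G(u) = 7*u
J(P) = 0
k = -27 (k = (7*(-4) - 2) + 3 = (-28 - 2) + 3 = -30 + 3 = -27)
((J(3)/(-5))*k)*10 = ((0/(-5))*(-27))*10 = ((0*(-⅕))*(-27))*10 = (0*(-27))*10 = 0*10 = 0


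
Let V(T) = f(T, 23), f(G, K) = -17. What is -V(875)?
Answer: 17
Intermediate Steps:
V(T) = -17
-V(875) = -1*(-17) = 17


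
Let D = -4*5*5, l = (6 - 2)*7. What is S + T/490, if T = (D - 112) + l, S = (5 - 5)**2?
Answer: -92/245 ≈ -0.37551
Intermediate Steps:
l = 28 (l = 4*7 = 28)
D = -100 (D = -20*5 = -100)
S = 0 (S = 0**2 = 0)
T = -184 (T = (-100 - 112) + 28 = -212 + 28 = -184)
S + T/490 = 0 - 184/490 = 0 - 184*1/490 = 0 - 92/245 = -92/245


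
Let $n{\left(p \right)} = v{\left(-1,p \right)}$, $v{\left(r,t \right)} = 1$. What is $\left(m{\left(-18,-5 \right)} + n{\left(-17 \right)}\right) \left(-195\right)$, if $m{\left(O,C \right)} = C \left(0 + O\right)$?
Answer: $-17745$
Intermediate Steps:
$m{\left(O,C \right)} = C O$
$n{\left(p \right)} = 1$
$\left(m{\left(-18,-5 \right)} + n{\left(-17 \right)}\right) \left(-195\right) = \left(\left(-5\right) \left(-18\right) + 1\right) \left(-195\right) = \left(90 + 1\right) \left(-195\right) = 91 \left(-195\right) = -17745$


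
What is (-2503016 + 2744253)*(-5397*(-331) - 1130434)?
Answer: 158244958601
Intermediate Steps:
(-2503016 + 2744253)*(-5397*(-331) - 1130434) = 241237*(1786407 - 1130434) = 241237*655973 = 158244958601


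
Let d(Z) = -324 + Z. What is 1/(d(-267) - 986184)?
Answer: -1/986775 ≈ -1.0134e-6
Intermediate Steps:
1/(d(-267) - 986184) = 1/((-324 - 267) - 986184) = 1/(-591 - 986184) = 1/(-986775) = -1/986775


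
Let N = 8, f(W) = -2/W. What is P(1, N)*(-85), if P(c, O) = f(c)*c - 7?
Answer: 765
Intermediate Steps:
P(c, O) = -9 (P(c, O) = (-2/c)*c - 7 = -2 - 7 = -9)
P(1, N)*(-85) = -9*(-85) = 765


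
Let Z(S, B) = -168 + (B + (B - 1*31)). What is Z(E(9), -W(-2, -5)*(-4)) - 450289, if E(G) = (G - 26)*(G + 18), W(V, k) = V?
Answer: -450504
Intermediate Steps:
E(G) = (-26 + G)*(18 + G)
Z(S, B) = -199 + 2*B (Z(S, B) = -168 + (B + (B - 31)) = -168 + (B + (-31 + B)) = -168 + (-31 + 2*B) = -199 + 2*B)
Z(E(9), -W(-2, -5)*(-4)) - 450289 = (-199 + 2*(-(-2)*(-4))) - 450289 = (-199 + 2*(-1*8)) - 450289 = (-199 + 2*(-8)) - 450289 = (-199 - 16) - 450289 = -215 - 450289 = -450504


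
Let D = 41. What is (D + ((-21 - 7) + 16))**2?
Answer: 841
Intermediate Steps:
(D + ((-21 - 7) + 16))**2 = (41 + ((-21 - 7) + 16))**2 = (41 + (-28 + 16))**2 = (41 - 12)**2 = 29**2 = 841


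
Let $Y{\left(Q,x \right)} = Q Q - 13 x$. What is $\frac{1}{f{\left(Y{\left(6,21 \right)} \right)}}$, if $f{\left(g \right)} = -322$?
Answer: $- \frac{1}{322} \approx -0.0031056$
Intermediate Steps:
$Y{\left(Q,x \right)} = Q^{2} - 13 x$
$\frac{1}{f{\left(Y{\left(6,21 \right)} \right)}} = \frac{1}{-322} = - \frac{1}{322}$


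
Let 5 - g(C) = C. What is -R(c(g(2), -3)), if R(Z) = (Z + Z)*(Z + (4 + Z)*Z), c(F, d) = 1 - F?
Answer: -24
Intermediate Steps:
g(C) = 5 - C
R(Z) = 2*Z*(Z + Z*(4 + Z)) (R(Z) = (2*Z)*(Z + Z*(4 + Z)) = 2*Z*(Z + Z*(4 + Z)))
-R(c(g(2), -3)) = -2*(1 - (5 - 1*2))²*(5 + (1 - (5 - 1*2))) = -2*(1 - (5 - 2))²*(5 + (1 - (5 - 2))) = -2*(1 - 1*3)²*(5 + (1 - 1*3)) = -2*(1 - 3)²*(5 + (1 - 3)) = -2*(-2)²*(5 - 2) = -2*4*3 = -1*24 = -24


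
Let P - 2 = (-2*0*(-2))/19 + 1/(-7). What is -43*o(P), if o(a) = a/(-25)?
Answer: 559/175 ≈ 3.1943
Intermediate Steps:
P = 13/7 (P = 2 + ((-2*0*(-2))/19 + 1/(-7)) = 2 + ((0*(-2))*(1/19) + 1*(-1/7)) = 2 + (0*(1/19) - 1/7) = 2 + (0 - 1/7) = 2 - 1/7 = 13/7 ≈ 1.8571)
o(a) = -a/25 (o(a) = a*(-1/25) = -a/25)
-43*o(P) = -(-43)*13/(25*7) = -43*(-13/175) = 559/175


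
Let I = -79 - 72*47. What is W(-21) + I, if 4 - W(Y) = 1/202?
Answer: -698719/202 ≈ -3459.0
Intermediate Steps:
I = -3463 (I = -79 - 3384 = -3463)
W(Y) = 807/202 (W(Y) = 4 - 1/202 = 807/202)
W(-21) + I = 807/202 - 3463 = -698719/202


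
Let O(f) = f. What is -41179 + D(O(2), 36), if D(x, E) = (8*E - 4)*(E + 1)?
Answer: -30671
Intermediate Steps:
D(x, E) = (1 + E)*(-4 + 8*E) (D(x, E) = (-4 + 8*E)*(1 + E) = (1 + E)*(-4 + 8*E))
-41179 + D(O(2), 36) = -41179 + (-4 + 4*36 + 8*36**2) = -41179 + (-4 + 144 + 8*1296) = -41179 + (-4 + 144 + 10368) = -41179 + 10508 = -30671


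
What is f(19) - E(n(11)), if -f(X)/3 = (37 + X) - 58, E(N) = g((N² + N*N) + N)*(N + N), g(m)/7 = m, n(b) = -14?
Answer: 74094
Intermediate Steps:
g(m) = 7*m
E(N) = 2*N*(7*N + 14*N²) (E(N) = (7*((N² + N*N) + N))*(N + N) = (7*((N² + N²) + N))*(2*N) = (7*(2*N² + N))*(2*N) = (7*(N + 2*N²))*(2*N) = (7*N + 14*N²)*(2*N) = 2*N*(7*N + 14*N²))
f(X) = 63 - 3*X (f(X) = -3*((37 + X) - 58) = -3*(-21 + X) = 63 - 3*X)
f(19) - E(n(11)) = (63 - 3*19) - (-14)²*(14 + 28*(-14)) = (63 - 57) - 196*(14 - 392) = 6 - 196*(-378) = 6 - 1*(-74088) = 6 + 74088 = 74094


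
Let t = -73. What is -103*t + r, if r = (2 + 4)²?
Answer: 7555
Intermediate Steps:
r = 36 (r = 6² = 36)
-103*t + r = -103*(-73) + 36 = 7519 + 36 = 7555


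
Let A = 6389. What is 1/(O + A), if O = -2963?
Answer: 1/3426 ≈ 0.00029189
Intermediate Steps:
1/(O + A) = 1/(-2963 + 6389) = 1/3426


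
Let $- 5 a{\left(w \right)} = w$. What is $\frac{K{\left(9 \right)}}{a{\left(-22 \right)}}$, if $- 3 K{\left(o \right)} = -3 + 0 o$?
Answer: $\frac{5}{22} \approx 0.22727$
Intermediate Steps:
$K{\left(o \right)} = 1$ ($K{\left(o \right)} = - \frac{-3 + 0 o}{3} = - \frac{-3 + 0}{3} = \left(- \frac{1}{3}\right) \left(-3\right) = 1$)
$a{\left(w \right)} = - \frac{w}{5}$
$\frac{K{\left(9 \right)}}{a{\left(-22 \right)}} = 1 \frac{1}{\left(- \frac{1}{5}\right) \left(-22\right)} = 1 \frac{1}{\frac{22}{5}} = 1 \cdot \frac{5}{22} = \frac{5}{22}$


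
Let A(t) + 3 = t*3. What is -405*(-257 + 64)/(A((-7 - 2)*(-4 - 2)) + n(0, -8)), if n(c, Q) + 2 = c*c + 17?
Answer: 26055/58 ≈ 449.22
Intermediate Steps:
n(c, Q) = 15 + c² (n(c, Q) = -2 + (c*c + 17) = -2 + (c² + 17) = -2 + (17 + c²) = 15 + c²)
A(t) = -3 + 3*t (A(t) = -3 + t*3 = -3 + 3*t)
-405*(-257 + 64)/(A((-7 - 2)*(-4 - 2)) + n(0, -8)) = -405*(-257 + 64)/((-3 + 3*((-7 - 2)*(-4 - 2))) + (15 + 0²)) = -(-78165)/((-3 + 3*(-9*(-6))) + (15 + 0)) = -(-78165)/((-3 + 3*54) + 15) = -(-78165)/((-3 + 162) + 15) = -(-78165)/(159 + 15) = -(-78165)/174 = -405*(-193/174) = 26055/58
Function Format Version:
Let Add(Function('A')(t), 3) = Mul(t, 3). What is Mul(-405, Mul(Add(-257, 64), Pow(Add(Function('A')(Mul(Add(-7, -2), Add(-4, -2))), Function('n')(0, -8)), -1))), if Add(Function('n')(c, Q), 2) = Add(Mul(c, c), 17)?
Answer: Rational(26055, 58) ≈ 449.22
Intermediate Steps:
Function('n')(c, Q) = Add(15, Pow(c, 2)) (Function('n')(c, Q) = Add(-2, Add(Mul(c, c), 17)) = Add(-2, Add(Pow(c, 2), 17)) = Add(-2, Add(17, Pow(c, 2))) = Add(15, Pow(c, 2)))
Function('A')(t) = Add(-3, Mul(3, t)) (Function('A')(t) = Add(-3, Mul(t, 3)) = Add(-3, Mul(3, t)))
Mul(-405, Mul(Add(-257, 64), Pow(Add(Function('A')(Mul(Add(-7, -2), Add(-4, -2))), Function('n')(0, -8)), -1))) = Mul(-405, Mul(Add(-257, 64), Pow(Add(Add(-3, Mul(3, Mul(Add(-7, -2), Add(-4, -2)))), Add(15, Pow(0, 2))), -1))) = Mul(-405, Mul(-193, Pow(Add(Add(-3, Mul(3, Mul(-9, -6))), Add(15, 0)), -1))) = Mul(-405, Mul(-193, Pow(Add(Add(-3, Mul(3, 54)), 15), -1))) = Mul(-405, Mul(-193, Pow(Add(Add(-3, 162), 15), -1))) = Mul(-405, Mul(-193, Pow(Add(159, 15), -1))) = Mul(-405, Mul(-193, Pow(174, -1))) = Mul(-405, Mul(-193, Rational(1, 174))) = Mul(-405, Rational(-193, 174)) = Rational(26055, 58)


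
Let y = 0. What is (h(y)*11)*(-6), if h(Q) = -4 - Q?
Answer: 264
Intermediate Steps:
(h(y)*11)*(-6) = ((-4 - 1*0)*11)*(-6) = ((-4 + 0)*11)*(-6) = -4*11*(-6) = -44*(-6) = 264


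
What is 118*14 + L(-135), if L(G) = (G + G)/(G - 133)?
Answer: 221503/134 ≈ 1653.0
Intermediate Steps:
L(G) = 2*G/(-133 + G) (L(G) = (2*G)/(-133 + G) = 2*G/(-133 + G))
118*14 + L(-135) = 118*14 + 2*(-135)/(-133 - 135) = 1652 + 2*(-135)/(-268) = 1652 + 2*(-135)*(-1/268) = 1652 + 135/134 = 221503/134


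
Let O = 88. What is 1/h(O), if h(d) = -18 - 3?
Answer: -1/21 ≈ -0.047619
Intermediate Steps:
h(d) = -21
1/h(O) = 1/(-21) = -1/21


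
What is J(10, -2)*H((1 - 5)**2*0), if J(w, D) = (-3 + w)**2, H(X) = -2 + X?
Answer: -98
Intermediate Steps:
J(10, -2)*H((1 - 5)**2*0) = (-3 + 10)**2*(-2 + (1 - 5)**2*0) = 7**2*(-2 + (-4)**2*0) = 49*(-2 + 16*0) = 49*(-2 + 0) = 49*(-2) = -98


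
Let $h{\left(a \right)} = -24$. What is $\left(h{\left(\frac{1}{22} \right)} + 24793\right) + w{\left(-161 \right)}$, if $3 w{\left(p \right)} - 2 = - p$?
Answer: $\frac{74470}{3} \approx 24823.0$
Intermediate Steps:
$w{\left(p \right)} = \frac{2}{3} - \frac{p}{3}$ ($w{\left(p \right)} = \frac{2}{3} + \frac{\left(-1\right) p}{3} = \frac{2}{3} - \frac{p}{3}$)
$\left(h{\left(\frac{1}{22} \right)} + 24793\right) + w{\left(-161 \right)} = \left(-24 + 24793\right) + \left(\frac{2}{3} - - \frac{161}{3}\right) = 24769 + \left(\frac{2}{3} + \frac{161}{3}\right) = 24769 + \frac{163}{3} = \frac{74470}{3}$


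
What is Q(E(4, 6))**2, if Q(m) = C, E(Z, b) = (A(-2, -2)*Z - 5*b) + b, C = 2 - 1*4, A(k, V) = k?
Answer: 4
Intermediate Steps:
C = -2 (C = 2 - 4 = -2)
E(Z, b) = -4*b - 2*Z (E(Z, b) = (-2*Z - 5*b) + b = (-5*b - 2*Z) + b = -4*b - 2*Z)
Q(m) = -2
Q(E(4, 6))**2 = (-2)**2 = 4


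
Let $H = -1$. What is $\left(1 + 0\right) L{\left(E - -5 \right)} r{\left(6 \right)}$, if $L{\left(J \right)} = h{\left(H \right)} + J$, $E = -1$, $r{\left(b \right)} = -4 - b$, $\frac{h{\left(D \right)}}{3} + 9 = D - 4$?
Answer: $380$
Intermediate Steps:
$h{\left(D \right)} = -39 + 3 D$ ($h{\left(D \right)} = -27 + 3 \left(D - 4\right) = -27 + 3 \left(-4 + D\right) = -27 + \left(-12 + 3 D\right) = -39 + 3 D$)
$L{\left(J \right)} = -42 + J$ ($L{\left(J \right)} = \left(-39 + 3 \left(-1\right)\right) + J = \left(-39 - 3\right) + J = -42 + J$)
$\left(1 + 0\right) L{\left(E - -5 \right)} r{\left(6 \right)} = \left(1 + 0\right) \left(-42 - -4\right) \left(-4 - 6\right) = 1 \left(-42 + \left(-1 + 5\right)\right) \left(-4 - 6\right) = 1 \left(-42 + 4\right) \left(-10\right) = 1 \left(-38\right) \left(-10\right) = \left(-38\right) \left(-10\right) = 380$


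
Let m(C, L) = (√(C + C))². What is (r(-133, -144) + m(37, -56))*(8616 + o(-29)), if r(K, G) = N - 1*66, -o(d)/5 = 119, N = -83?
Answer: -601575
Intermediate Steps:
o(d) = -595 (o(d) = -5*119 = -595)
m(C, L) = 2*C (m(C, L) = (√(2*C))² = (√2*√C)² = 2*C)
r(K, G) = -149 (r(K, G) = -83 - 1*66 = -83 - 66 = -149)
(r(-133, -144) + m(37, -56))*(8616 + o(-29)) = (-149 + 2*37)*(8616 - 595) = (-149 + 74)*8021 = -75*8021 = -601575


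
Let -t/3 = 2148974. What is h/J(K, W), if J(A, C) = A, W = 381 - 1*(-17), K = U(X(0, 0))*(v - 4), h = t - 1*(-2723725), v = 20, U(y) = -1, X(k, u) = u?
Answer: 3723197/16 ≈ 2.3270e+5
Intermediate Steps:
t = -6446922 (t = -3*2148974 = -6446922)
h = -3723197 (h = -6446922 - 1*(-2723725) = -6446922 + 2723725 = -3723197)
K = -16 (K = -(20 - 4) = -1*16 = -16)
W = 398 (W = 381 + 17 = 398)
h/J(K, W) = -3723197/(-16) = -3723197*(-1/16) = 3723197/16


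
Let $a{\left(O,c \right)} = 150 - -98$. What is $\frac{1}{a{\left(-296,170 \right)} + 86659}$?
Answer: $\frac{1}{86907} \approx 1.1507 \cdot 10^{-5}$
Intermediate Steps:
$a{\left(O,c \right)} = 248$ ($a{\left(O,c \right)} = 150 + 98 = 248$)
$\frac{1}{a{\left(-296,170 \right)} + 86659} = \frac{1}{248 + 86659} = \frac{1}{86907}$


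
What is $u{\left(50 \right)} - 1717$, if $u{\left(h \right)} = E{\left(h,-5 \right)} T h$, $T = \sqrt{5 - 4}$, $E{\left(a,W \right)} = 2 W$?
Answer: $-2217$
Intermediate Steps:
$T = 1$ ($T = \sqrt{1} = 1$)
$u{\left(h \right)} = - 10 h$ ($u{\left(h \right)} = 2 \left(-5\right) 1 h = \left(-10\right) 1 h = - 10 h$)
$u{\left(50 \right)} - 1717 = \left(-10\right) 50 - 1717 = -500 - 1717 = -2217$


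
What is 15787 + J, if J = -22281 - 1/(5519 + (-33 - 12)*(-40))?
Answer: -47529587/7319 ≈ -6494.0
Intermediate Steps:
J = -163074640/7319 (J = -22281 - 1/(5519 - 45*(-40)) = -22281 - 1/(5519 + 1800) = -22281 - 1/7319 = -163074640/7319 ≈ -22281.)
15787 + J = 15787 - 163074640/7319 = -47529587/7319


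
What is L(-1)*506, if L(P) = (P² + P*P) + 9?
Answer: 5566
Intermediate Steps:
L(P) = 9 + 2*P² (L(P) = (P² + P²) + 9 = 2*P² + 9 = 9 + 2*P²)
L(-1)*506 = (9 + 2*(-1)²)*506 = (9 + 2*1)*506 = (9 + 2)*506 = 11*506 = 5566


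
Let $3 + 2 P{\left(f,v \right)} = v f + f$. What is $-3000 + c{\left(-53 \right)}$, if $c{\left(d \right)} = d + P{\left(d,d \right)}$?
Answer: $- \frac{3353}{2} \approx -1676.5$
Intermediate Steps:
$P{\left(f,v \right)} = - \frac{3}{2} + \frac{f}{2} + \frac{f v}{2}$ ($P{\left(f,v \right)} = - \frac{3}{2} + \frac{v f + f}{2} = - \frac{3}{2} + \frac{f v + f}{2} = - \frac{3}{2} + \frac{f + f v}{2} = - \frac{3}{2} + \left(\frac{f}{2} + \frac{f v}{2}\right) = - \frac{3}{2} + \frac{f}{2} + \frac{f v}{2}$)
$c{\left(d \right)} = - \frac{3}{2} + \frac{d^{2}}{2} + \frac{3 d}{2}$ ($c{\left(d \right)} = d + \left(- \frac{3}{2} + \frac{d}{2} + \frac{d d}{2}\right) = d + \left(- \frac{3}{2} + \frac{d}{2} + \frac{d^{2}}{2}\right) = - \frac{3}{2} + \frac{d^{2}}{2} + \frac{3 d}{2}$)
$-3000 + c{\left(-53 \right)} = -3000 + \left(- \frac{3}{2} + \frac{\left(-53\right)^{2}}{2} + \frac{3}{2} \left(-53\right)\right) = -3000 - - \frac{2647}{2} = -3000 + \frac{2647}{2} = - \frac{3353}{2}$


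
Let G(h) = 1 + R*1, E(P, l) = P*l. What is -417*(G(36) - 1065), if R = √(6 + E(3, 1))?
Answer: 442437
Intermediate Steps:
R = 3 (R = √(6 + 3*1) = √(6 + 3) = √9 = 3)
G(h) = 4 (G(h) = 1 + 3*1 = 1 + 3 = 4)
-417*(G(36) - 1065) = -417*(4 - 1065) = -417*(-1061) = 442437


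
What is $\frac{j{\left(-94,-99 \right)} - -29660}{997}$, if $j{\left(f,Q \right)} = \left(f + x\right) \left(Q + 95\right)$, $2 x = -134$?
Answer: $\frac{30304}{997} \approx 30.395$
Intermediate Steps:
$x = -67$ ($x = \frac{1}{2} \left(-134\right) = -67$)
$j{\left(f,Q \right)} = \left(-67 + f\right) \left(95 + Q\right)$ ($j{\left(f,Q \right)} = \left(f - 67\right) \left(Q + 95\right) = \left(-67 + f\right) \left(95 + Q\right)$)
$\frac{j{\left(-94,-99 \right)} - -29660}{997} = \frac{\left(-6365 - -6633 + 95 \left(-94\right) - -9306\right) - -29660}{997} = \left(\left(-6365 + 6633 - 8930 + 9306\right) + 29660\right) \frac{1}{997} = \left(644 + 29660\right) \frac{1}{997} = 30304 \cdot \frac{1}{997} = \frac{30304}{997}$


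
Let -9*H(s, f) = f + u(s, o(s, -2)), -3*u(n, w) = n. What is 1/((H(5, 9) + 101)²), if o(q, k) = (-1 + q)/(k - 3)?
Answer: 729/7317025 ≈ 9.9631e-5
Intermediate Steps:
o(q, k) = (-1 + q)/(-3 + k)
u(n, w) = -n/3
H(s, f) = -f/9 + s/27 (H(s, f) = -(f - s/3)/9 = -f/9 + s/27)
1/((H(5, 9) + 101)²) = 1/(((-⅑*9 + (1/27)*5) + 101)²) = 1/(((-1 + 5/27) + 101)²) = 1/((-22/27 + 101)²) = 1/((2705/27)²) = 1/(7317025/729) = 729/7317025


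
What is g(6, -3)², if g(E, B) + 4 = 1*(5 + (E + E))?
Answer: 169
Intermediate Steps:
g(E, B) = 1 + 2*E (g(E, B) = -4 + 1*(5 + (E + E)) = -4 + 1*(5 + 2*E) = -4 + (5 + 2*E) = 1 + 2*E)
g(6, -3)² = (1 + 2*6)² = (1 + 12)² = 13² = 169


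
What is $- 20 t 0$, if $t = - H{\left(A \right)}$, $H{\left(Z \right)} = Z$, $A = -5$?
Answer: $0$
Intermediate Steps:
$t = 5$ ($t = \left(-1\right) \left(-5\right) = 5$)
$- 20 t 0 = \left(-20\right) 5 \cdot 0 = \left(-100\right) 0 = 0$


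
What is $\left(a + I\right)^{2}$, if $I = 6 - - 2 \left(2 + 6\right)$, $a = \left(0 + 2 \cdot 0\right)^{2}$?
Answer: $484$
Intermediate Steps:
$a = 0$ ($a = \left(0 + 0\right)^{2} = 0^{2} = 0$)
$I = 22$ ($I = 6 - \left(-2\right) 8 = 6 - -16 = 6 + 16 = 22$)
$\left(a + I\right)^{2} = \left(0 + 22\right)^{2} = 22^{2} = 484$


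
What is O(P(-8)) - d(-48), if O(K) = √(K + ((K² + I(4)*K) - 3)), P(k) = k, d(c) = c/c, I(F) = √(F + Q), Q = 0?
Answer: -1 + √37 ≈ 5.0828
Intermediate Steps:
I(F) = √F (I(F) = √(F + 0) = √F)
d(c) = 1
O(K) = √(-3 + K² + 3*K) (O(K) = √(K + ((K² + √4*K) - 3)) = √(K + ((K² + 2*K) - 3)) = √(K + (-3 + K² + 2*K)) = √(-3 + K² + 3*K))
O(P(-8)) - d(-48) = √(-3 + (-8)² + 3*(-8)) - 1*1 = √(-3 + 64 - 24) - 1 = √37 - 1 = -1 + √37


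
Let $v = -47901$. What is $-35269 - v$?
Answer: $12632$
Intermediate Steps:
$-35269 - v = -35269 - -47901 = -35269 + 47901 = 12632$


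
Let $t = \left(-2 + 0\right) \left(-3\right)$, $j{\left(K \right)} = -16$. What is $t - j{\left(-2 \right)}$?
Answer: $22$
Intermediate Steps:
$t = 6$ ($t = \left(-2\right) \left(-3\right) = 6$)
$t - j{\left(-2 \right)} = 6 - -16 = 6 + 16 = 22$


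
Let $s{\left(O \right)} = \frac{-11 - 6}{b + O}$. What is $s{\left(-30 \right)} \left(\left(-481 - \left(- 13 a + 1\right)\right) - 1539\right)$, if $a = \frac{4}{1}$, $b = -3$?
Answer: $- \frac{3043}{3} \approx -1014.3$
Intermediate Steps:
$a = 4$ ($a = 4 \cdot 1 = 4$)
$s{\left(O \right)} = - \frac{17}{-3 + O}$ ($s{\left(O \right)} = \frac{-11 - 6}{-3 + O} = - \frac{17}{-3 + O}$)
$s{\left(-30 \right)} \left(\left(-481 - \left(- 13 a + 1\right)\right) - 1539\right) = - \frac{17}{-3 - 30} \left(\left(-481 - \left(\left(-13\right) 4 + 1\right)\right) - 1539\right) = - \frac{17}{-33} \left(\left(-481 - \left(-52 + 1\right)\right) - 1539\right) = \left(-17\right) \left(- \frac{1}{33}\right) \left(\left(-481 - -51\right) - 1539\right) = \frac{17 \left(\left(-481 + 51\right) - 1539\right)}{33} = \frac{17 \left(-430 - 1539\right)}{33} = \frac{17}{33} \left(-1969\right) = - \frac{3043}{3}$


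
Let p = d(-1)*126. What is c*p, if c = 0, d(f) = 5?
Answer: 0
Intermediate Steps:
p = 630 (p = 5*126 = 630)
c*p = 0*630 = 0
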